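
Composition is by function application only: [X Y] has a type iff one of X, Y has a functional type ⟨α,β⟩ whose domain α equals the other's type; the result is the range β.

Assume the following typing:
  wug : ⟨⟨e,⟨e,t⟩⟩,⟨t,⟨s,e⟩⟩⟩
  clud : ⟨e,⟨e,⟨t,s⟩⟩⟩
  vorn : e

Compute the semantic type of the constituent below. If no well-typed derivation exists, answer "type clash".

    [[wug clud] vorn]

type clash

[wug clud]: ⟨⟨e,⟨e,t⟩⟩,⟨t,⟨s,e⟩⟩⟩ and ⟨e,⟨e,⟨t,s⟩⟩⟩ cannot combine by function application — type clash.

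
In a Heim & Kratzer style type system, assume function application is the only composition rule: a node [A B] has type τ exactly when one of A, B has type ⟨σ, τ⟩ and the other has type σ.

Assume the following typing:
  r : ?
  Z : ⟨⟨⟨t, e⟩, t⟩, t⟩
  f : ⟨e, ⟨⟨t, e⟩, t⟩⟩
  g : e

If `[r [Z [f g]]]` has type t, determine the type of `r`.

[r [Z [f g]]] is required to be t. [Z [f g]] : t cannot yield t as functor, so r : ⟨t, t⟩.

⟨t, t⟩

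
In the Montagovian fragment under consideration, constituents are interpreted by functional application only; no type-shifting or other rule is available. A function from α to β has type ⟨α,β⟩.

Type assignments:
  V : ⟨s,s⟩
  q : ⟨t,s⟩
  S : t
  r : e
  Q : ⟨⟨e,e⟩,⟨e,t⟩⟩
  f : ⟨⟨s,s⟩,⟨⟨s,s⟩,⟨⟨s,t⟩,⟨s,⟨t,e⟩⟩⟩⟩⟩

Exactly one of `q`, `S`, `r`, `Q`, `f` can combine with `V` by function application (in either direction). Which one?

q : ⟨t,s⟩ — no; V wants s, and q wants t.
S : t — no; V wants s, and S wants nothing (atomic).
r : e — no; V wants s, and r wants nothing (atomic).
Q : ⟨⟨e,e⟩,⟨e,t⟩⟩ — no; V wants s, and Q wants ⟨e,e⟩.
f — combines: f : ⟨⟨s,s⟩,⟨⟨s,s⟩,⟨⟨s,t⟩,⟨s,⟨t,e⟩⟩⟩⟩⟩ takes V : ⟨s,s⟩ as argument, giving ⟨⟨s,s⟩,⟨⟨s,t⟩,⟨s,⟨t,e⟩⟩⟩⟩.

f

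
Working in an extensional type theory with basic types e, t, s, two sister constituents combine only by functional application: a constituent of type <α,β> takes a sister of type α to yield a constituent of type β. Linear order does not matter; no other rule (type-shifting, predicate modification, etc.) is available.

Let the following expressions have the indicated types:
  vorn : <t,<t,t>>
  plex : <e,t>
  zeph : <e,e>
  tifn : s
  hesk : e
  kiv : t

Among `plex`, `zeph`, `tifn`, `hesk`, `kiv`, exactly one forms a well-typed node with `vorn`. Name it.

plex : <e,t> — neither side's domain matches the other.
zeph : <e,e> — neither side's domain matches the other.
tifn : s — neither side's domain matches the other.
hesk : e — neither side's domain matches the other.
kiv — combines: vorn : <t,<t,t>> takes kiv : t as argument, giving <t,t>.

kiv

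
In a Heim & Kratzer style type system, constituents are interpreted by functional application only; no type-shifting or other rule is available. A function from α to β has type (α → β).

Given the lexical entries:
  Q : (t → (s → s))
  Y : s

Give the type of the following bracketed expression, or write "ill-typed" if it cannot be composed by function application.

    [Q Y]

[Q Y]: (t → (s → s)) with s — neither is a function whose domain matches the other; composition fails here.

ill-typed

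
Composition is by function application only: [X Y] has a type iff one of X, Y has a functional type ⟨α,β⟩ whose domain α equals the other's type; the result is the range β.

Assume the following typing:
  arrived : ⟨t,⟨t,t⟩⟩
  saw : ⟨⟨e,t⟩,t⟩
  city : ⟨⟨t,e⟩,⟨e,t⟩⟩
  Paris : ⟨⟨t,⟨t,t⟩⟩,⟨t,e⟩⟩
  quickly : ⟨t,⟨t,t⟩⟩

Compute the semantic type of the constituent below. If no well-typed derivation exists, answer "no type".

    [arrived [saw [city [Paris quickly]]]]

⟨t,t⟩

[Paris quickly]: Paris is ⟨⟨t,⟨t,t⟩⟩,⟨t,e⟩⟩, quickly is ⟨t,⟨t,t⟩⟩; result ⟨t,e⟩.
[city [Paris quickly]]: city is ⟨⟨t,e⟩,⟨e,t⟩⟩, [Paris quickly] is ⟨t,e⟩; result ⟨e,t⟩.
[saw [city [Paris quickly]]]: saw is ⟨⟨e,t⟩,t⟩, [city [Paris quickly]] is ⟨e,t⟩; result t.
[arrived [saw [city [Paris quickly]]]]: arrived is ⟨t,⟨t,t⟩⟩, [saw [city [Paris quickly]]] is t; result ⟨t,t⟩.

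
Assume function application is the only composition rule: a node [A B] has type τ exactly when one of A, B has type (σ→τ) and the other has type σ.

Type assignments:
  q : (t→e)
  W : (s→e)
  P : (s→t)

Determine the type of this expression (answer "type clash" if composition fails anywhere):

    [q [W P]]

[W P]: (s→e) and (s→t) cannot combine by function application — type clash.

type clash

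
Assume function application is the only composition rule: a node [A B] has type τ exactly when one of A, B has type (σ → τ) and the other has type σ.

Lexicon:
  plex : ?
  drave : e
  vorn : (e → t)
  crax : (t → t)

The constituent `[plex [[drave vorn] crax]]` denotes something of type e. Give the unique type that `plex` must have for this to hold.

(t → e)

For [plex [[drave vorn] crax]] to have type e with [[drave vorn] crax] of type t, plex must be the function: plex : (t → e).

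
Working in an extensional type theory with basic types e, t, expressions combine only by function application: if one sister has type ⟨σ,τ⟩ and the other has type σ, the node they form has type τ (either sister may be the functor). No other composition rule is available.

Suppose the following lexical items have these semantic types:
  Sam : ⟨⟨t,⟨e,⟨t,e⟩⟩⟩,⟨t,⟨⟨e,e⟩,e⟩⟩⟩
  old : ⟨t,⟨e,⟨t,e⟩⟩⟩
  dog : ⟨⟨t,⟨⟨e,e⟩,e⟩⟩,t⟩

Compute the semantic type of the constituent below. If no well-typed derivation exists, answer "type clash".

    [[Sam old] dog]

t

[Sam old]: ⟨⟨t,⟨e,⟨t,e⟩⟩⟩,⟨t,⟨⟨e,e⟩,e⟩⟩⟩ applied to ⟨t,⟨e,⟨t,e⟩⟩⟩ yields ⟨t,⟨⟨e,e⟩,e⟩⟩.
[[Sam old] dog]: ⟨⟨t,⟨⟨e,e⟩,e⟩⟩,t⟩ applied to ⟨t,⟨⟨e,e⟩,e⟩⟩ yields t.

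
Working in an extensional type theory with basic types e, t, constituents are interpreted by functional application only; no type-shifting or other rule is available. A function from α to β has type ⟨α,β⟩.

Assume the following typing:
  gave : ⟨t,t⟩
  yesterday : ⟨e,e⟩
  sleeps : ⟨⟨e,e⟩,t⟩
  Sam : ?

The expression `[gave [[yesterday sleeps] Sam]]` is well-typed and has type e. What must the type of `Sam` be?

⟨t,⟨⟨t,t⟩,e⟩⟩

[gave [[yesterday sleeps] Sam]] is required to be e. gave : ⟨t,t⟩ cannot yield e as functor, so [[yesterday sleeps] Sam] : ⟨⟨t,t⟩,e⟩.
[[yesterday sleeps] Sam] is required to be ⟨⟨t,t⟩,e⟩. [yesterday sleeps] : t cannot yield ⟨⟨t,t⟩,e⟩ as functor, so Sam : ⟨t,⟨⟨t,t⟩,e⟩⟩.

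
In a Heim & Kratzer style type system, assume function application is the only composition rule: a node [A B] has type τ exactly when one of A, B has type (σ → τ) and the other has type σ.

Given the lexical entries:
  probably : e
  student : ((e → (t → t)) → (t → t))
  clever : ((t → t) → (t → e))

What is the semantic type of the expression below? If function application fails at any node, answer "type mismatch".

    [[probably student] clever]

type mismatch

[probably student]: e with ((e → (t → t)) → (t → t)) — neither is a function whose domain matches the other; composition fails here.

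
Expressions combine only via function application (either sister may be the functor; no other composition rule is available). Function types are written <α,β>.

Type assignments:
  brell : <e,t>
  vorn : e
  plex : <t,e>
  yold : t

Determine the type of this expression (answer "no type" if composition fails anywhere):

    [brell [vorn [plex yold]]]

[plex yold]: plex is <t,e>, yold is t; result e.
[vorn [plex yold]]: e and e cannot combine by function application — type clash.

no type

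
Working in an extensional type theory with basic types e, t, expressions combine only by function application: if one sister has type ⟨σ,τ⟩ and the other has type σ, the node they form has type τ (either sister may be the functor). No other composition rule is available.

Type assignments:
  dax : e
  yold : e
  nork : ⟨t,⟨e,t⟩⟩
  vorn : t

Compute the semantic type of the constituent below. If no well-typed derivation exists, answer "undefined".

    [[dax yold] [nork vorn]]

[dax yold]: e and e cannot combine by function application — type clash.

undefined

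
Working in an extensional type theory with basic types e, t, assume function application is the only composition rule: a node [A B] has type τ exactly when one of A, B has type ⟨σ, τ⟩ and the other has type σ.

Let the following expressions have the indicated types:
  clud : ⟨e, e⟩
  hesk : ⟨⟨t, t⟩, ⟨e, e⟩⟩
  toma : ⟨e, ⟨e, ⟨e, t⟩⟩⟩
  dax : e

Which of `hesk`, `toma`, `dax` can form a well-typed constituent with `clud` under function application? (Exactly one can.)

hesk : ⟨⟨t, t⟩, ⟨e, e⟩⟩ — clud needs e; hesk needs ⟨t, t⟩; neither fits.
toma : ⟨e, ⟨e, ⟨e, t⟩⟩⟩ — clud needs e; toma needs e; neither fits.
dax — combines: clud : ⟨e, e⟩ takes dax : e as argument, giving e.

dax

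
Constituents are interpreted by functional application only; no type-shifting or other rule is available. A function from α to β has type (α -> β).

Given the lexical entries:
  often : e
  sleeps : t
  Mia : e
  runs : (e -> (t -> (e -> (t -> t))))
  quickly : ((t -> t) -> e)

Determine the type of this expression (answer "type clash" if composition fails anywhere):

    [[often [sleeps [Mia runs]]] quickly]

[Mia runs] — runs of type (e -> (t -> (e -> (t -> t)))) combines with Mia of type e: type (t -> (e -> (t -> t))).
[sleeps [Mia runs]] — [Mia runs] of type (t -> (e -> (t -> t))) combines with sleeps of type t: type (e -> (t -> t)).
[often [sleeps [Mia runs]]] — [sleeps [Mia runs]] of type (e -> (t -> t)) combines with often of type e: type (t -> t).
[[often [sleeps [Mia runs]]] quickly] — quickly of type ((t -> t) -> e) combines with [often [sleeps [Mia runs]]] of type (t -> t): type e.

e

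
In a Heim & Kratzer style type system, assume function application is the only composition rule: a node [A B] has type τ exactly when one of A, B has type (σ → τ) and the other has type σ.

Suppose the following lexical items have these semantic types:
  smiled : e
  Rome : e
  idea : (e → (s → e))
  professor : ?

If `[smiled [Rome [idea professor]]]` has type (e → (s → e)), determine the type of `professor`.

For [smiled [Rome [idea professor]]] to have type (e → (s → e)) with smiled of type e, [Rome [idea professor]] must be the function: [Rome [idea professor]] : (e → (e → (s → e))).
For [Rome [idea professor]] to have type (e → (e → (s → e))) with Rome of type e, [idea professor] must be the function: [idea professor] : (e → (e → (e → (s → e)))).
For [idea professor] to have type (e → (e → (e → (s → e)))) with idea of type (e → (s → e)), professor must be the function: professor : ((e → (s → e)) → (e → (e → (e → (s → e))))).

((e → (s → e)) → (e → (e → (e → (s → e)))))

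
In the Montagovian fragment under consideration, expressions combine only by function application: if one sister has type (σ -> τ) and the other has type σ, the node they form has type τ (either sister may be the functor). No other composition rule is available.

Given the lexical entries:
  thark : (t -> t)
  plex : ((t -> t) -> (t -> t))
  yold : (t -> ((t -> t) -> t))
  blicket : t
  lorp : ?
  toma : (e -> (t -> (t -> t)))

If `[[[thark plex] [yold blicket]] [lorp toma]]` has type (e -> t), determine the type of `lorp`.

[[[thark plex] [yold blicket]] [lorp toma]] must have type (e -> t). The sister [[thark plex] [yold blicket]] has type t; that is not a function onto (e -> t), so [lorp toma] must be the functor, of type (t -> (e -> t)).
[lorp toma] must have type (t -> (e -> t)). The sister toma has type (e -> (t -> (t -> t))); that is not a function onto (t -> (e -> t)), so lorp must be the functor, of type ((e -> (t -> (t -> t))) -> (t -> (e -> t))).

((e -> (t -> (t -> t))) -> (t -> (e -> t)))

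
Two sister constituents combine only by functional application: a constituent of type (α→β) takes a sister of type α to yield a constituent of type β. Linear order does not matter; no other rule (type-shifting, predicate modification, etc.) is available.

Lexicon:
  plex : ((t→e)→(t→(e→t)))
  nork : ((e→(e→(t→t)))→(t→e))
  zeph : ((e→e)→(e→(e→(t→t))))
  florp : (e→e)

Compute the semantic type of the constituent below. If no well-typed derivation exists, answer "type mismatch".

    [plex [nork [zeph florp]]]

(t→(e→t))

[zeph florp]: zeph is ((e→e)→(e→(e→(t→t)))), florp is (e→e); result (e→(e→(t→t))).
[nork [zeph florp]]: nork is ((e→(e→(t→t)))→(t→e)), [zeph florp] is (e→(e→(t→t))); result (t→e).
[plex [nork [zeph florp]]]: plex is ((t→e)→(t→(e→t))), [nork [zeph florp]] is (t→e); result (t→(e→t)).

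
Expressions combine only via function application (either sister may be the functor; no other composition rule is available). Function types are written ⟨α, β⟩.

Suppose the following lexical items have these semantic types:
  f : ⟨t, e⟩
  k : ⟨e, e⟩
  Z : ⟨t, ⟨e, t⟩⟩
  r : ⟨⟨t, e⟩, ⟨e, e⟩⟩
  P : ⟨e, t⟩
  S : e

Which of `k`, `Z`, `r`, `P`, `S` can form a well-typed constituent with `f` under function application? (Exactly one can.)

k : ⟨e, e⟩ — no; f wants t, and k wants e.
Z : ⟨t, ⟨e, t⟩⟩ — no; f wants t, and Z wants t.
r — combines: r : ⟨⟨t, e⟩, ⟨e, e⟩⟩ takes f : ⟨t, e⟩ as argument, giving ⟨e, e⟩.
P : ⟨e, t⟩ — no; f wants t, and P wants e.
S : e — no; f wants t, and S wants nothing (atomic).

r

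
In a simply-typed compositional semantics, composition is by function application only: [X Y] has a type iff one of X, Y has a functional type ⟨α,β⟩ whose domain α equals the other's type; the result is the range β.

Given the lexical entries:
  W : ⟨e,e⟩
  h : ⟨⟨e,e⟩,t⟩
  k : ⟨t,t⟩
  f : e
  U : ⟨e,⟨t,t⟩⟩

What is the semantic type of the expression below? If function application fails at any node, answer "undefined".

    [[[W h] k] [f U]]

t

[W h]: h is ⟨⟨e,e⟩,t⟩, W is ⟨e,e⟩; result t.
[[W h] k]: k is ⟨t,t⟩, [W h] is t; result t.
[f U]: U is ⟨e,⟨t,t⟩⟩, f is e; result ⟨t,t⟩.
[[[W h] k] [f U]]: [f U] is ⟨t,t⟩, [[W h] k] is t; result t.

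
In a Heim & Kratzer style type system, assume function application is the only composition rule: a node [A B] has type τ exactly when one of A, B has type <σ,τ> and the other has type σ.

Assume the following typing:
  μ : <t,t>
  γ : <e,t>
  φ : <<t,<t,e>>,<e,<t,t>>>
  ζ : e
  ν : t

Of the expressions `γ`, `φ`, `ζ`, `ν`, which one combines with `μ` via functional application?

γ : <e,t> — μ needs t; γ needs e; neither fits.
φ : <<t,<t,e>>,<e,<t,t>>> — μ needs t; φ needs <t,<t,e>>; neither fits.
ζ : e — μ needs t; ζ needs nothing (atomic); neither fits.
ν — combines: μ : <t,t> takes ν : t as argument, giving t.

ν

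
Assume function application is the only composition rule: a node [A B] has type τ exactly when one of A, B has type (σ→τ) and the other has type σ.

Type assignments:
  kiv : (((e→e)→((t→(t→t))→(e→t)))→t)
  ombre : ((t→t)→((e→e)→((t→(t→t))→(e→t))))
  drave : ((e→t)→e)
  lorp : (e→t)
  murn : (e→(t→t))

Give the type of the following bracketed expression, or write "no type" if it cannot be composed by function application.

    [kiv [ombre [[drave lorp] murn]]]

t

At [drave lorp], drave : ((e→t)→e) takes lorp : (e→t), giving e.
At [[drave lorp] murn], murn : (e→(t→t)) takes [drave lorp] : e, giving (t→t).
At [ombre [[drave lorp] murn]], ombre : ((t→t)→((e→e)→((t→(t→t))→(e→t)))) takes [[drave lorp] murn] : (t→t), giving ((e→e)→((t→(t→t))→(e→t))).
At [kiv [ombre [[drave lorp] murn]]], kiv : (((e→e)→((t→(t→t))→(e→t)))→t) takes [ombre [[drave lorp] murn]] : ((e→e)→((t→(t→t))→(e→t))), giving t.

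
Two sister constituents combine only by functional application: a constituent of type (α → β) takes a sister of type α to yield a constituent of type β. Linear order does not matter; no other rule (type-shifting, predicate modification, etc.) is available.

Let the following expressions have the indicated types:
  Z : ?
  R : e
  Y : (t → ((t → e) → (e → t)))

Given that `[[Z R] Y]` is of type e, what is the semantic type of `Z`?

[[Z R] Y] must have type e. The sister Y has type (t → ((t → e) → (e → t))); that is not a function onto e, so [Z R] must be the functor, of type ((t → ((t → e) → (e → t))) → e).
[Z R] must have type ((t → ((t → e) → (e → t))) → e). The sister R has type e; that is not a function onto ((t → ((t → e) → (e → t))) → e), so Z must be the functor, of type (e → ((t → ((t → e) → (e → t))) → e)).

(e → ((t → ((t → e) → (e → t))) → e))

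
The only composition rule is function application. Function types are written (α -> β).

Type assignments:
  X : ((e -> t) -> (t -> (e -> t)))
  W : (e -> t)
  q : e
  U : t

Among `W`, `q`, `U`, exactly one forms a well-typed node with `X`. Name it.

W — combines: X : ((e -> t) -> (t -> (e -> t))) takes W : (e -> t) as argument, giving (t -> (e -> t)).
q : e — no; X wants (e -> t), and q wants nothing (atomic).
U : t — no; X wants (e -> t), and U wants nothing (atomic).

W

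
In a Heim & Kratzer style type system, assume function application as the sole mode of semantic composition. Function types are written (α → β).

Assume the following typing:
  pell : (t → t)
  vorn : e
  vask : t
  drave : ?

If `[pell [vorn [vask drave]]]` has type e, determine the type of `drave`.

[pell [vorn [vask drave]]] must have type e. The sister pell has type (t → t); that is not a function onto e, so [vorn [vask drave]] must be the functor, of type ((t → t) → e).
[vorn [vask drave]] must have type ((t → t) → e). The sister vorn has type e; that is not a function onto ((t → t) → e), so [vask drave] must be the functor, of type (e → ((t → t) → e)).
[vask drave] must have type (e → ((t → t) → e)). The sister vask has type t; that is not a function onto (e → ((t → t) → e)), so drave must be the functor, of type (t → (e → ((t → t) → e))).

(t → (e → ((t → t) → e)))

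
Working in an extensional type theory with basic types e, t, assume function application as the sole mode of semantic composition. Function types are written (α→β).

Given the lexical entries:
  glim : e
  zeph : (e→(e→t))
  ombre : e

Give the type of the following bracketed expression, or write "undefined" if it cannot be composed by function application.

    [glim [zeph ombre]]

[zeph ombre]: functor zeph : (e→(e→t)), argument ombre : e; result (e→t).
[glim [zeph ombre]]: functor [zeph ombre] : (e→t), argument glim : e; result t.

t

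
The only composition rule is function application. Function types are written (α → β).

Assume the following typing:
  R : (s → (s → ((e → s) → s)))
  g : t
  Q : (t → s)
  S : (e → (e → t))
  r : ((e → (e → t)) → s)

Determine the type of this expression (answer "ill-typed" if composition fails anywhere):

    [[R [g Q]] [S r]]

((e → s) → s)

[g Q]: (t → s) applied to t yields s.
[R [g Q]]: (s → (s → ((e → s) → s))) applied to s yields (s → ((e → s) → s)).
[S r]: ((e → (e → t)) → s) applied to (e → (e → t)) yields s.
[[R [g Q]] [S r]]: (s → ((e → s) → s)) applied to s yields ((e → s) → s).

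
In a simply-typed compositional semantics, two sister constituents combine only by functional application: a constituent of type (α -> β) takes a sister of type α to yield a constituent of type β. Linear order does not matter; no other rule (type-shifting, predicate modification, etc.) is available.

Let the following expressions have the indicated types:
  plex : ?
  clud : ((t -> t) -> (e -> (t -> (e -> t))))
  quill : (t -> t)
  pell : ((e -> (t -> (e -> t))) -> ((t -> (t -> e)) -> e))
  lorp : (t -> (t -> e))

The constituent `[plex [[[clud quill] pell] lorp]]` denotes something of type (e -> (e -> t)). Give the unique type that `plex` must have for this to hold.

[plex [[[clud quill] pell] lorp]] must have type (e -> (e -> t)). The sister [[[clud quill] pell] lorp] has type e; that is not a function onto (e -> (e -> t)), so plex must be the functor, of type (e -> (e -> (e -> t))).

(e -> (e -> (e -> t)))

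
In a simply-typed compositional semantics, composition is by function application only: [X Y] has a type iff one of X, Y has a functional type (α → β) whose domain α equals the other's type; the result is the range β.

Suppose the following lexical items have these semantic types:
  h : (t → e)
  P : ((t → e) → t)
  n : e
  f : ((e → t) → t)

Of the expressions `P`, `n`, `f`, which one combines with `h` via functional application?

P — combines: P : ((t → e) → t) takes h : (t → e) as argument, giving t.
n : e — h needs t; n needs nothing (atomic); neither fits.
f : ((e → t) → t) — h needs t; f needs (e → t); neither fits.

P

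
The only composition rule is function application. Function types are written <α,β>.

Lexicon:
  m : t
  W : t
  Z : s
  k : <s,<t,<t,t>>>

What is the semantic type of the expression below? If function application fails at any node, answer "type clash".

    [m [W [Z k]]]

[Z k]: <s,<t,<t,t>>> applied to s yields <t,<t,t>>.
[W [Z k]]: <t,<t,t>> applied to t yields <t,t>.
[m [W [Z k]]]: <t,t> applied to t yields t.

t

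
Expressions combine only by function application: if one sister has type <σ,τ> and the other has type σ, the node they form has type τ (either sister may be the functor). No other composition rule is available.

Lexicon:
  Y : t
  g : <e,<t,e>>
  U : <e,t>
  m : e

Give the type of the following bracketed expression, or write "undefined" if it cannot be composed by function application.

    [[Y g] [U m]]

At [Y g]: neither t nor <e,<t,e>> can take the other as argument; the node is ill-typed.

undefined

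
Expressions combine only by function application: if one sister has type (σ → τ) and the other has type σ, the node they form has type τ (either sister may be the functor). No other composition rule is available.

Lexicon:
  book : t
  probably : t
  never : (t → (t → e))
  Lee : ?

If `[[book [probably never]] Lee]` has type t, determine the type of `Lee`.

(e → t)

[[book [probably never]] Lee] must have type t. The sister [book [probably never]] has type e; that is not a function onto t, so Lee must be the functor, of type (e → t).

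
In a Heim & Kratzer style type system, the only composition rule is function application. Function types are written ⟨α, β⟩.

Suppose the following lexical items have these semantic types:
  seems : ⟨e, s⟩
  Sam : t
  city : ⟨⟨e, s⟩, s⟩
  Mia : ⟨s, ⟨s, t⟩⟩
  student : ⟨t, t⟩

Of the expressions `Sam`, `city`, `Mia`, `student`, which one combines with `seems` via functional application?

city

Sam : t — does not combine with seems.
city — combines: city : ⟨⟨e, s⟩, s⟩ takes seems : ⟨e, s⟩ as argument, giving s.
Mia : ⟨s, ⟨s, t⟩⟩ — does not combine with seems.
student : ⟨t, t⟩ — does not combine with seems.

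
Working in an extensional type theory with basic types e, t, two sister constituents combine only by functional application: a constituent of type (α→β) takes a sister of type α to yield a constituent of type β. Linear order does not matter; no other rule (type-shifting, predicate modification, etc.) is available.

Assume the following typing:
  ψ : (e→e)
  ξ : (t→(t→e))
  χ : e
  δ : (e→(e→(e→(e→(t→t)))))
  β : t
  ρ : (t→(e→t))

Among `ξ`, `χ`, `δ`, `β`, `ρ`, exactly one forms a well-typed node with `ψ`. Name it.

χ

ξ : (t→(t→e)) — neither side's domain matches the other.
χ — combines: ψ : (e→e) takes χ : e as argument, giving e.
δ : (e→(e→(e→(e→(t→t))))) — neither side's domain matches the other.
β : t — neither side's domain matches the other.
ρ : (t→(e→t)) — neither side's domain matches the other.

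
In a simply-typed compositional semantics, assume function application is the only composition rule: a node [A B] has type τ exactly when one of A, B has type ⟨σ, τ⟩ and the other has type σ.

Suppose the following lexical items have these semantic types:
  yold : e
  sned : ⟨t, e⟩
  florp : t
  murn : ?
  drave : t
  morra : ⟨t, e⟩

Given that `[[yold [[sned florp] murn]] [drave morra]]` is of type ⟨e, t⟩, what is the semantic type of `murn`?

[[yold [[sned florp] murn]] [drave morra]] is required to be ⟨e, t⟩. [drave morra] : e cannot yield ⟨e, t⟩ as functor, so [yold [[sned florp] murn]] : ⟨e, ⟨e, t⟩⟩.
[yold [[sned florp] murn]] is required to be ⟨e, ⟨e, t⟩⟩. yold : e cannot yield ⟨e, ⟨e, t⟩⟩ as functor, so [[sned florp] murn] : ⟨e, ⟨e, ⟨e, t⟩⟩⟩.
[[sned florp] murn] is required to be ⟨e, ⟨e, ⟨e, t⟩⟩⟩. [sned florp] : e cannot yield ⟨e, ⟨e, ⟨e, t⟩⟩⟩ as functor, so murn : ⟨e, ⟨e, ⟨e, ⟨e, t⟩⟩⟩⟩.

⟨e, ⟨e, ⟨e, ⟨e, t⟩⟩⟩⟩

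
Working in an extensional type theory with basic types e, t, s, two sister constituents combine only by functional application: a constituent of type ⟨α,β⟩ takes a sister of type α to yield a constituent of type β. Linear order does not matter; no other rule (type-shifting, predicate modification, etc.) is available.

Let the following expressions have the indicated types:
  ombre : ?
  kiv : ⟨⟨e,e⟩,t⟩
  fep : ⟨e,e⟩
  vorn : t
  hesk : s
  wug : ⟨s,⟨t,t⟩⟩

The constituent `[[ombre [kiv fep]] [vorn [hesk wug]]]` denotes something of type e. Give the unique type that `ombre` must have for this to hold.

[[ombre [kiv fep]] [vorn [hesk wug]]] must have type e. The sister [vorn [hesk wug]] has type t; that is not a function onto e, so [ombre [kiv fep]] must be the functor, of type ⟨t,e⟩.
[ombre [kiv fep]] must have type ⟨t,e⟩. The sister [kiv fep] has type t; that is not a function onto ⟨t,e⟩, so ombre must be the functor, of type ⟨t,⟨t,e⟩⟩.

⟨t,⟨t,e⟩⟩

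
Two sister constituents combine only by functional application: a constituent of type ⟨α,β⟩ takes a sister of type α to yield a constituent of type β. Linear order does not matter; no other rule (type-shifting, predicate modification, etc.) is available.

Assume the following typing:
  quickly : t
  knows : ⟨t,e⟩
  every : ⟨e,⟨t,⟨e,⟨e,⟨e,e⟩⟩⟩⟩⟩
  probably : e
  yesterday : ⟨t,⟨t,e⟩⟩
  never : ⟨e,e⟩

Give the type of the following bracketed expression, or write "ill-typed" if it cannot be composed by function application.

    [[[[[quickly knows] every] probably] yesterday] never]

[quickly knows]: ⟨t,e⟩ applied to t yields e.
[[quickly knows] every]: ⟨e,⟨t,⟨e,⟨e,⟨e,e⟩⟩⟩⟩⟩ applied to e yields ⟨t,⟨e,⟨e,⟨e,e⟩⟩⟩⟩.
At [[[quickly knows] every] probably]: neither ⟨t,⟨e,⟨e,⟨e,e⟩⟩⟩⟩ nor e can take the other as argument; the node is ill-typed.

ill-typed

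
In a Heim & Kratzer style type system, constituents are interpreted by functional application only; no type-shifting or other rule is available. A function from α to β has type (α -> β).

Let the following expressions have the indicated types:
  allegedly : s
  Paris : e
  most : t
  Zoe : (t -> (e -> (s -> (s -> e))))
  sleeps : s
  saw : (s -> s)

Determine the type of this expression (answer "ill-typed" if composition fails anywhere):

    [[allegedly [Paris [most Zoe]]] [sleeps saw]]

[most Zoe] — Zoe of type (t -> (e -> (s -> (s -> e)))) combines with most of type t: type (e -> (s -> (s -> e))).
[Paris [most Zoe]] — [most Zoe] of type (e -> (s -> (s -> e))) combines with Paris of type e: type (s -> (s -> e)).
[allegedly [Paris [most Zoe]]] — [Paris [most Zoe]] of type (s -> (s -> e)) combines with allegedly of type s: type (s -> e).
[sleeps saw] — saw of type (s -> s) combines with sleeps of type s: type s.
[[allegedly [Paris [most Zoe]]] [sleeps saw]] — [allegedly [Paris [most Zoe]]] of type (s -> e) combines with [sleeps saw] of type s: type e.

e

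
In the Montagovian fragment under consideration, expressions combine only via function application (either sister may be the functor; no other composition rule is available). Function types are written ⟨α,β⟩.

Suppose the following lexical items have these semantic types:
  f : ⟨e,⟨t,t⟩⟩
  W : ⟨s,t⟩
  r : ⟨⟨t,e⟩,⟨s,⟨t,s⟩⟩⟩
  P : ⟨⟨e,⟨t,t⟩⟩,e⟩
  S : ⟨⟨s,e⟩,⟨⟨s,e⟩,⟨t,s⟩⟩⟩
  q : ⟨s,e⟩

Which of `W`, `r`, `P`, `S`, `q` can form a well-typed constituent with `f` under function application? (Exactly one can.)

P

W : ⟨s,t⟩ — does not combine with f.
r : ⟨⟨t,e⟩,⟨s,⟨t,s⟩⟩⟩ — does not combine with f.
P — combines: P : ⟨⟨e,⟨t,t⟩⟩,e⟩ takes f : ⟨e,⟨t,t⟩⟩ as argument, giving e.
S : ⟨⟨s,e⟩,⟨⟨s,e⟩,⟨t,s⟩⟩⟩ — does not combine with f.
q : ⟨s,e⟩ — does not combine with f.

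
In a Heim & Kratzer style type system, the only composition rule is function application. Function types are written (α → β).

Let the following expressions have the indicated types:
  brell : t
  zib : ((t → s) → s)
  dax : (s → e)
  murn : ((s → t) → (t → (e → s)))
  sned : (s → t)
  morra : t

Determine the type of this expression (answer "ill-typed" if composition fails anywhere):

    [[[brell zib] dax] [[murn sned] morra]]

ill-typed

[brell zib]: t and ((t → s) → s) cannot combine by function application — type clash.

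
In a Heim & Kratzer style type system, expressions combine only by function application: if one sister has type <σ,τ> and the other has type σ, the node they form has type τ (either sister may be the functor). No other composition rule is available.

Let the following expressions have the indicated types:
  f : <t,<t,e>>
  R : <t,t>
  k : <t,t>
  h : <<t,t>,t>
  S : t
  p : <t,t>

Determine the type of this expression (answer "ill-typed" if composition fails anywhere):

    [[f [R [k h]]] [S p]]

[k h] — h of type <<t,t>,t> combines with k of type <t,t>: type t.
[R [k h]] — R of type <t,t> combines with [k h] of type t: type t.
[f [R [k h]]] — f of type <t,<t,e>> combines with [R [k h]] of type t: type <t,e>.
[S p] — p of type <t,t> combines with S of type t: type t.
[[f [R [k h]]] [S p]] — [f [R [k h]]] of type <t,e> combines with [S p] of type t: type e.

e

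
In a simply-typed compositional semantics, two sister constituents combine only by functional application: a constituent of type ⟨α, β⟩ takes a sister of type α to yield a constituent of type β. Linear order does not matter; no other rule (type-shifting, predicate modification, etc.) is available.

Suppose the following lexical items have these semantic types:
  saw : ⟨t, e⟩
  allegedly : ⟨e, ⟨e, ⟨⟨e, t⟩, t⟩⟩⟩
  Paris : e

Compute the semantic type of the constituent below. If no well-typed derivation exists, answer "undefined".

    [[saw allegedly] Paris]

[saw allegedly]: ⟨t, e⟩ and ⟨e, ⟨e, ⟨⟨e, t⟩, t⟩⟩⟩ cannot combine by function application — type clash.

undefined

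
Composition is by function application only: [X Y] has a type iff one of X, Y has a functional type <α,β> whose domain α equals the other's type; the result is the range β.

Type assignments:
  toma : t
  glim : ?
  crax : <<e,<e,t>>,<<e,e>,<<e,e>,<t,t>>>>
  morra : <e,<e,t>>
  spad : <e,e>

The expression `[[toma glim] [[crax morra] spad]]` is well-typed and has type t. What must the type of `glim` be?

<t,<<<e,e>,<t,t>>,t>>

For [[toma glim] [[crax morra] spad]] to have type t with [[crax morra] spad] of type <<e,e>,<t,t>>, [toma glim] must be the function: [toma glim] : <<<e,e>,<t,t>>,t>.
For [toma glim] to have type <<<e,e>,<t,t>>,t> with toma of type t, glim must be the function: glim : <t,<<<e,e>,<t,t>>,t>>.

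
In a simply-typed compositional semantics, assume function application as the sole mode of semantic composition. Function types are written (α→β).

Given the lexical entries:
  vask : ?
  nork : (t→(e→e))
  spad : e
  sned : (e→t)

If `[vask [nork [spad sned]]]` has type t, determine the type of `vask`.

((e→e)→t)

For [vask [nork [spad sned]]] to have type t with [nork [spad sned]] of type (e→e), vask must be the function: vask : ((e→e)→t).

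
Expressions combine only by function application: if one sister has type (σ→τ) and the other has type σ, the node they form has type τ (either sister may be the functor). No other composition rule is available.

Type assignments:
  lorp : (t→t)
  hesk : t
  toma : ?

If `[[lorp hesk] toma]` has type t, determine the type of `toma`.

(t→t)

[[lorp hesk] toma] is required to be t. [lorp hesk] : t cannot yield t as functor, so toma : (t→t).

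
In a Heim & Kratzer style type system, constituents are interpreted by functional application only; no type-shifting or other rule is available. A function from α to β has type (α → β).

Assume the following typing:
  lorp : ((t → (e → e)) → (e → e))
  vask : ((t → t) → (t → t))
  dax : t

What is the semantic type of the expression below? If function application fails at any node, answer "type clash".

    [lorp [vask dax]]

type clash

[vask dax]: ((t → t) → (t → t)) and t cannot combine by function application — type clash.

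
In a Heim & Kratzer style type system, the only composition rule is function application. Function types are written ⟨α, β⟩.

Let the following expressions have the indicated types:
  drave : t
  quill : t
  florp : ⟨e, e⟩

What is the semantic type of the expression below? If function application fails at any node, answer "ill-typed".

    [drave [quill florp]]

[quill florp]: t and ⟨e, e⟩ cannot combine by function application — type clash.

ill-typed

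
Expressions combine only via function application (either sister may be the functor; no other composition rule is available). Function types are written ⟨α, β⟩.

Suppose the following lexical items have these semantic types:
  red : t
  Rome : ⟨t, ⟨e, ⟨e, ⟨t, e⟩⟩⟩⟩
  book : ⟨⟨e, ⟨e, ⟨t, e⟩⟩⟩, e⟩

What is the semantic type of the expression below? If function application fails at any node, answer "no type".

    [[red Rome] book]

e

[red Rome]: ⟨t, ⟨e, ⟨e, ⟨t, e⟩⟩⟩⟩ applied to t yields ⟨e, ⟨e, ⟨t, e⟩⟩⟩.
[[red Rome] book]: ⟨⟨e, ⟨e, ⟨t, e⟩⟩⟩, e⟩ applied to ⟨e, ⟨e, ⟨t, e⟩⟩⟩ yields e.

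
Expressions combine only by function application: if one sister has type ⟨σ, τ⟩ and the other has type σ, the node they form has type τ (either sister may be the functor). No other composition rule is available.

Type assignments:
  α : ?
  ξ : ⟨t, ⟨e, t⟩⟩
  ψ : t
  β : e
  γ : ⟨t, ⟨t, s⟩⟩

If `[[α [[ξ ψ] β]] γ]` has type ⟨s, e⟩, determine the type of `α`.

At [[α [[ξ ψ] β]] γ] (required: ⟨s, e⟩): γ is ⟨t, ⟨t, s⟩⟩, which is not a function with range ⟨s, e⟩; hence [α [[ξ ψ] β]] is the functor — type ⟨⟨t, ⟨t, s⟩⟩, ⟨s, e⟩⟩.
At [α [[ξ ψ] β]] (required: ⟨⟨t, ⟨t, s⟩⟩, ⟨s, e⟩⟩): [[ξ ψ] β] is t, which is not a function with range ⟨⟨t, ⟨t, s⟩⟩, ⟨s, e⟩⟩; hence α is the functor — type ⟨t, ⟨⟨t, ⟨t, s⟩⟩, ⟨s, e⟩⟩⟩.

⟨t, ⟨⟨t, ⟨t, s⟩⟩, ⟨s, e⟩⟩⟩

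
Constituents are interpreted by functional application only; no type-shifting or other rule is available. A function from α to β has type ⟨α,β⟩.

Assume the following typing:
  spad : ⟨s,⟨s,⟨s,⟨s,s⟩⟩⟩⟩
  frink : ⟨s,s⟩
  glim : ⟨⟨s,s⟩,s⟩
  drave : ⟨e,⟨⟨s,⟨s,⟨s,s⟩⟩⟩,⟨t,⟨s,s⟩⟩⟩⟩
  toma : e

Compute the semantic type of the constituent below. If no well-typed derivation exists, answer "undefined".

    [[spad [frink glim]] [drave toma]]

At [frink glim], glim : ⟨⟨s,s⟩,s⟩ takes frink : ⟨s,s⟩, giving s.
At [spad [frink glim]], spad : ⟨s,⟨s,⟨s,⟨s,s⟩⟩⟩⟩ takes [frink glim] : s, giving ⟨s,⟨s,⟨s,s⟩⟩⟩.
At [drave toma], drave : ⟨e,⟨⟨s,⟨s,⟨s,s⟩⟩⟩,⟨t,⟨s,s⟩⟩⟩⟩ takes toma : e, giving ⟨⟨s,⟨s,⟨s,s⟩⟩⟩,⟨t,⟨s,s⟩⟩⟩.
At [[spad [frink glim]] [drave toma]], [drave toma] : ⟨⟨s,⟨s,⟨s,s⟩⟩⟩,⟨t,⟨s,s⟩⟩⟩ takes [spad [frink glim]] : ⟨s,⟨s,⟨s,s⟩⟩⟩, giving ⟨t,⟨s,s⟩⟩.

⟨t,⟨s,s⟩⟩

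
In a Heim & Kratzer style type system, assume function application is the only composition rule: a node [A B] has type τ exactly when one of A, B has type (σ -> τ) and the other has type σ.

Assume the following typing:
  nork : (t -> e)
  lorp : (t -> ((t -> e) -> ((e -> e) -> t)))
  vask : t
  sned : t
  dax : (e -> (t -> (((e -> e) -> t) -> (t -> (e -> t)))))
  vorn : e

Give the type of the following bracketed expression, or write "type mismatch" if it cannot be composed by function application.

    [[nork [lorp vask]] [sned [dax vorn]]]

(t -> (e -> t))

At [lorp vask], lorp : (t -> ((t -> e) -> ((e -> e) -> t))) takes vask : t, giving ((t -> e) -> ((e -> e) -> t)).
At [nork [lorp vask]], [lorp vask] : ((t -> e) -> ((e -> e) -> t)) takes nork : (t -> e), giving ((e -> e) -> t).
At [dax vorn], dax : (e -> (t -> (((e -> e) -> t) -> (t -> (e -> t))))) takes vorn : e, giving (t -> (((e -> e) -> t) -> (t -> (e -> t)))).
At [sned [dax vorn]], [dax vorn] : (t -> (((e -> e) -> t) -> (t -> (e -> t)))) takes sned : t, giving (((e -> e) -> t) -> (t -> (e -> t))).
At [[nork [lorp vask]] [sned [dax vorn]]], [sned [dax vorn]] : (((e -> e) -> t) -> (t -> (e -> t))) takes [nork [lorp vask]] : ((e -> e) -> t), giving (t -> (e -> t)).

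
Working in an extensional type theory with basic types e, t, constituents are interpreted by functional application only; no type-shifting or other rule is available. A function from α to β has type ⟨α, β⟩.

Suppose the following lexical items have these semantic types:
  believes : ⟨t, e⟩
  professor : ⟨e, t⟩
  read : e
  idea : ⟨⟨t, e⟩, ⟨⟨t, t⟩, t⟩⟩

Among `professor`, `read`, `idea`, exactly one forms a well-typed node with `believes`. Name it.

idea

professor : ⟨e, t⟩ — does not combine with believes.
read : e — does not combine with believes.
idea — combines: idea : ⟨⟨t, e⟩, ⟨⟨t, t⟩, t⟩⟩ takes believes : ⟨t, e⟩ as argument, giving ⟨⟨t, t⟩, t⟩.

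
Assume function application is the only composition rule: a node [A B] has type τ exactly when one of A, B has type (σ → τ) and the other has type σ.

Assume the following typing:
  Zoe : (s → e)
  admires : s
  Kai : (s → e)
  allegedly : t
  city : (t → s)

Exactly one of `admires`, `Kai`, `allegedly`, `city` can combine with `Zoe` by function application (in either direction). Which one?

admires

admires — combines: Zoe : (s → e) takes admires : s as argument, giving e.
Kai : (s → e) — no; Zoe wants s, and Kai wants s.
allegedly : t — no; Zoe wants s, and allegedly wants nothing (atomic).
city : (t → s) — no; Zoe wants s, and city wants t.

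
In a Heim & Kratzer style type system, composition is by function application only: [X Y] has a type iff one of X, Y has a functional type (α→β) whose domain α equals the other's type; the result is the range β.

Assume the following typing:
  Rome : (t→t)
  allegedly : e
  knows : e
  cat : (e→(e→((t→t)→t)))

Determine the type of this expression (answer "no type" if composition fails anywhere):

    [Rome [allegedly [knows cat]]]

[knows cat]: cat is (e→(e→((t→t)→t))), knows is e; result (e→((t→t)→t)).
[allegedly [knows cat]]: [knows cat] is (e→((t→t)→t)), allegedly is e; result ((t→t)→t).
[Rome [allegedly [knows cat]]]: [allegedly [knows cat]] is ((t→t)→t), Rome is (t→t); result t.

t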